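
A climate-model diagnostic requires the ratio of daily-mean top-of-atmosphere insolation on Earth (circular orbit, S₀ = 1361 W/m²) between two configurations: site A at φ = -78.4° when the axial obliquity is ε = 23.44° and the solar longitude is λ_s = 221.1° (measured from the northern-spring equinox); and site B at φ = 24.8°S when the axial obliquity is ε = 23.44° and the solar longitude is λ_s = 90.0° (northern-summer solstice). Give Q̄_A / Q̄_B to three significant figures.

— Configuration A (φ=-78.4°):
Solar declination: sin δ = sin ε · sin λ_s = sin 23.44° × sin 221.1° = -0.26150, so δ = -15.159°.
cos H₀ = −tan(-78.4°) tan(-15.159°) = -1.3198 ≤ −1 ⇒ polar day, H₀ = π.
Bracket: H₀ sin φ sin δ + cos φ cos δ sin H₀ = 3.1416×-0.97958×-0.26150 + 0.20108×0.96520×0.00000 = 0.804753 + 0.000000 = 0.804753.
Q̄ = (S₀/π) × [bracket] = (1361/π) × 0.804753 = 348.63 W/m².
— Configuration B (φ=-24.8°):
Solar declination: sin δ = sin ε · sin λ_s = sin 23.44° × sin 90.0° = 0.39779, so δ = +23.440°.
cos H₀ = −tan(-24.8°) tan(+23.440°) = 0.2003, H₀ = 1.3691 rad.
Bracket: H₀ sin φ sin δ + cos φ cos δ sin H₀ = 1.3691×-0.41945×0.39779 + 0.90778×0.91748×0.97973 = -0.228438 + 0.815988 = 0.587550.
Q̄ = (S₀/π) × [bracket] = (1361/π) × 0.587550 = 254.54 W/m².
Ratio Q̄_A / Q̄_B = 348.63 / 254.54 = 1.370.

Q̄_A / Q̄_B ≈ 1.37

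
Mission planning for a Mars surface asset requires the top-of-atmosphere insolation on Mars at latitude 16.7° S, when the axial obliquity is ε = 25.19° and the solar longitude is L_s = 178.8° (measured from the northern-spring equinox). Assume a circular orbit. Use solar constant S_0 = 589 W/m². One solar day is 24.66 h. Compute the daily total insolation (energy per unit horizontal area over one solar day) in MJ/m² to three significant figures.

Solar declination: sin δ = sin ε · sin L_s = sin 25.19° × sin 178.8° = 0.00891, so δ = +0.511°.
cos h₀ = −tan(-16.7°) tan(+0.511°) = 0.0027, h₀ = 1.5681 rad.
Bracket: h₀ sin ϕ sin δ + cos ϕ cos δ sin h₀ = 1.5681×-0.28736×0.00891 + 0.95782×0.99996×1.00000 = -0.004015 + 0.957782 = 0.953767.
Q̄ = (S_0/π) × [bracket] = (589/π) × 0.953767 = 178.82 W/m².
Daily total = Q̄ × 24.66 h × 3600 s/h = 178.82 × 24.66 × 3600 / 10⁶ = 15.87 MJ/m².

15.9 MJ/m²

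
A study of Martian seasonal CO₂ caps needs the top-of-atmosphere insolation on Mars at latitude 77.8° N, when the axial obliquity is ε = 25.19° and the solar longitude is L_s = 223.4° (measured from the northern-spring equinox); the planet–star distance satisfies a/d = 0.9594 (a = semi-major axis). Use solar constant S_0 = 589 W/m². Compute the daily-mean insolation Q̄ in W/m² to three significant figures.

Solar declination: sin δ = sin ε · sin L_s = sin 25.19° × sin 223.4° = -0.29244, so δ = -17.004°.
cos h₀ = −tan(+77.8°) tan(-17.004°) = 1.4144 ≥ 1 ⇒ polar night, h₀ = 0 and Q̄ = 0.
Inverse-square distance factor (a/d)² = 0.9594² = 0.920448.

Q̄ ≈ 0.00 W/m²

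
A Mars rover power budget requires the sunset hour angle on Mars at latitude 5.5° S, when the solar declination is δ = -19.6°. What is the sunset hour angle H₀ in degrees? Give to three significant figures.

cos H₀ = −tan φ · tan δ = −tan(-5.5°) × tan(-19.600°) = -0.0343, so H₀ = 1.6051 rad = 91.96°.

H₀ = 92.0°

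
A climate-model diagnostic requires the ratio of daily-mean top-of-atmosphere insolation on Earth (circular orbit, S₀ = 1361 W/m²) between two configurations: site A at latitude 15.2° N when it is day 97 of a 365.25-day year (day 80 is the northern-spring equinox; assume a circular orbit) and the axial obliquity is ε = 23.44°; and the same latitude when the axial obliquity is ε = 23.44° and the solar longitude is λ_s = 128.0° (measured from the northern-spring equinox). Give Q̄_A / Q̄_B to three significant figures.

— Configuration A (φ=+15.2°):
Solar longitude: λ_s = 360° × (97 − 80)/365.25 = 16.756°.
sin δ = sin 23.44° × sin 16.756° = 0.11468, so δ = +6.585°.
cos H₀ = −tan(+15.2°) tan(+6.585°) = -0.0314, H₀ = 1.6022 rad.
Bracket: H₀ sin φ sin δ + cos φ cos δ sin H₀ = 1.6022×0.26219×0.11468 + 0.96502×0.99340×0.99951 = 0.048175 + 0.958181 = 1.006356.
Q̄ = (S₀/π) × [bracket] = (1361/π) × 1.006356 = 435.97 W/m².
— Configuration B (φ=+15.2°):
Solar declination: sin δ = sin ε · sin λ_s = sin 23.44° × sin 128.0° = 0.31346, so δ = +18.268°.
cos H₀ = −tan(+15.2°) tan(+18.268°) = -0.0897, H₀ = 1.6606 rad.
Bracket: H₀ sin φ sin δ + cos φ cos δ sin H₀ = 1.6606×0.26219×0.31346 + 0.96502×0.94960×0.99597 = 0.136478 + 0.912690 = 1.049168.
Q̄ = (S₀/π) × [bracket] = (1361/π) × 1.049168 = 454.52 W/m².
Ratio Q̄_A / Q̄_B = 435.97 / 454.52 = 0.9592.

Q̄_A / Q̄_B ≈ 0.959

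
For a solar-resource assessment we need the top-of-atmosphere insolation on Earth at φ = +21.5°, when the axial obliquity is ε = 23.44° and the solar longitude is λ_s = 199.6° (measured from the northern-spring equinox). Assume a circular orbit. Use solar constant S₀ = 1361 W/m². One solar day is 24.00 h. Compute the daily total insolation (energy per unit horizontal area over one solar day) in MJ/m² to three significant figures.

31.7 MJ/m²

Solar declination: sin δ = sin ε · sin λ_s = sin 23.44° × sin 199.6° = -0.13344, so δ = -7.668°.
cos H₀ = −tan(+21.5°) tan(-7.668°) = 0.0530, H₀ = 1.5177 rad.
Bracket: H₀ sin φ sin δ + cos φ cos δ sin H₀ = 1.5177×0.36650×-0.13344 + 0.93042×0.99106×0.99859 = -0.074224 + 0.920802 = 0.846578.
Q̄ = (S₀/π) × [bracket] = (1361/π) × 0.846578 = 366.75 W/m².
Daily total = Q̄ × 24.00 h × 3600 s/h = 366.75 × 24.00 × 3600 / 10⁶ = 31.69 MJ/m².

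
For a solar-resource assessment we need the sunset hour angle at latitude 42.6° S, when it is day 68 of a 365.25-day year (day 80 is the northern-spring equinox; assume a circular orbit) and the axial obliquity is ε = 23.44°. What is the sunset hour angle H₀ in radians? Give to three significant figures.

H₀ = 1.65 rad

Solar longitude: λ_s = 360° × (68 − 80)/365.25 = -11.828°, i.e. -11.828° + 360° = 348.172°.
sin δ = sin 23.44° × sin 348.172° = -0.08153, so δ = -4.677°.
cos H₀ = −tan φ · tan δ = −tan(-42.6°) × tan(-4.677°) = -0.0752, so H₀ = 1.6461 rad = 94.31°.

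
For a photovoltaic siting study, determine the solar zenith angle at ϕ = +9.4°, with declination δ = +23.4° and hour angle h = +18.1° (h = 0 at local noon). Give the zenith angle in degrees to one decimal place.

θ_z = 22.3°

cos θ_z = sin ϕ sin δ + cos ϕ cos δ cos h = 0.064865 + 0.860627 = 0.925492.
θ_z = arccos(0.925492) = 22.3°.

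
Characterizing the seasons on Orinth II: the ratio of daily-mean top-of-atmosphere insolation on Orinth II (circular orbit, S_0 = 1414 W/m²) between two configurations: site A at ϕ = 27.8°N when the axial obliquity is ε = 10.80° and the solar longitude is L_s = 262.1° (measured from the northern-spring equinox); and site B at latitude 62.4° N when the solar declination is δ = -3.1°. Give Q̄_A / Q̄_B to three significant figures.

— Configuration A (ϕ=+27.8°):
Solar declination: sin δ = sin ε · sin L_s = sin 10.80° × sin 262.1° = -0.18560, so δ = -10.696°.
cos h₀ = −tan(+27.8°) tan(-10.696°) = 0.0996, h₀ = 1.4710 rad.
Bracket: h₀ sin ϕ sin δ + cos ϕ cos δ sin h₀ = 1.4710×0.46639×-0.18560 + 0.88458×0.98262×0.99503 = -0.127333 + 0.864886 = 0.737553.
Q̄ = (S_0/π) × [bracket] = (1414/π) × 0.737553 = 331.97 W/m².
— Configuration B (ϕ=+62.4°):
cos h₀ = −tan(+62.4°) tan(-3.100°) = 0.1036, h₀ = 1.4670 rad.
Bracket: h₀ sin ϕ sin δ + cos ϕ cos δ sin h₀ = 1.4670×0.88620×-0.05408 + 0.46330×0.99854×0.99462 = -0.070307 + 0.460135 = 0.389828.
Q̄ = (S_0/π) × [bracket] = (1414/π) × 0.389828 = 175.46 W/m².
Ratio Q̄_A / Q̄_B = 331.97 / 175.46 = 1.892.

Q̄_A / Q̄_B ≈ 1.89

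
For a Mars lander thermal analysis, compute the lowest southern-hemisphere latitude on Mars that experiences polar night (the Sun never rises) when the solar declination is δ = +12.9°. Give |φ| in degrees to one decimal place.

|φ| = 77.1°

Polar night requires cos H₀ = −tan φ tan δ ≥ 1, i.e. tan φ tan δ ≤ −1.
The boundary is |tan φ| · |tan δ| = 1, so |φ| = 90° − |δ| = 90° − 12.9° = 77.1° in the southern hemisphere.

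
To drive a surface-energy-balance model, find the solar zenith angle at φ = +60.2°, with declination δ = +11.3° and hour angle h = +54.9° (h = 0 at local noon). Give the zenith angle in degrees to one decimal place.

cos θ_z = sin φ sin δ + cos φ cos δ cos h = 0.170035 + 0.280223 = 0.450258.
θ_z = arccos(0.450258) = 63.2°.

θ_z = 63.2°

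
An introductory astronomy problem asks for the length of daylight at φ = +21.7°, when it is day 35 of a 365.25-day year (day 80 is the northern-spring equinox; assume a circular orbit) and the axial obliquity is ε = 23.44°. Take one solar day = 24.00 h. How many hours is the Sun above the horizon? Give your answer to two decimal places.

11.12 h

Solar longitude: λ_s = 360° × (35 − 80)/365.25 = -44.353°, i.e. -44.353° + 360° = 315.647°.
sin δ = sin 23.44° × sin 315.647° = -0.27809, so δ = -16.146°.
cos H₀ = −tan φ · tan δ = −tan(+21.7°) × tan(-16.146°) = 0.1152, so H₀ = 1.4553 rad = 83.38°.
Daylight = 2H₀/(2π) × 24.00 h = (1.4553/π) × 24.00 = 11.12 h.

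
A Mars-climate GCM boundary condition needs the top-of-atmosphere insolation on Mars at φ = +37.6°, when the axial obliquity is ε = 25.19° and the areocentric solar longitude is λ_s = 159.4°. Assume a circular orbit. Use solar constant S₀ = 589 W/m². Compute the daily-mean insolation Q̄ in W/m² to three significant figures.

sin δ = sin 25.19° × sin 159.4° = 0.14975, so δ = +8.613°.
cos H₀ = −tan(+37.6°) tan(+8.613°) = -0.1166, H₀ = 1.6877 rad.
Bracket: H₀ sin φ sin δ + cos φ cos δ sin H₀ = 1.6877×0.61015×0.14975 + 0.79229×0.98872×0.99317 = 0.154205 + 0.778003 = 0.932208.
Q̄ = (S₀/π) × [bracket] = (589/π) × 0.932208 = 174.8 W/m².

Q̄ ≈ 175 W/m²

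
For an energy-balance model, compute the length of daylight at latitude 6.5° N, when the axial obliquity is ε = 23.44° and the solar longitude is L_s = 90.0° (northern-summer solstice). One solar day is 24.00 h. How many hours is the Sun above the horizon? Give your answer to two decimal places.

Solar declination: sin δ = sin ε · sin L_s = sin 23.44° × sin 90.0° = 0.39779, so δ = +23.440°.
cos h₀ = −tan ϕ · tan δ = −tan(+6.5°) × tan(+23.440°) = -0.0494, so h₀ = 1.6202 rad = 92.83°.
Daylight = 2h₀/(2π) × 24.00 h = (1.6202/π) × 24.00 = 12.38 h.

12.38 h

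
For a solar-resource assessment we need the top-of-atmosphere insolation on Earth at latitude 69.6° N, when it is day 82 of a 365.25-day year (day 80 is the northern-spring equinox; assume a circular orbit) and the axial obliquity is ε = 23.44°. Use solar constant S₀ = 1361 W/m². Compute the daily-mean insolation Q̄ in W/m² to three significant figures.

Q̄ ≈ 160 W/m²

Solar longitude: λ_s = 360° × (82 − 80)/365.25 = 1.971°.
sin δ = sin 23.44° × sin 1.971° = 0.01368, so δ = +0.784°.
cos H₀ = −tan(+69.6°) tan(+0.784°) = -0.0368, H₀ = 1.6076 rad.
Bracket: H₀ sin φ sin δ + cos φ cos δ sin H₀ = 1.6076×0.93728×0.01368 + 0.34857×0.99991×0.99932 = 0.020613 + 0.348302 = 0.368915.
Q̄ = (S₀/π) × [bracket] = (1361/π) × 0.368915 = 159.8 W/m².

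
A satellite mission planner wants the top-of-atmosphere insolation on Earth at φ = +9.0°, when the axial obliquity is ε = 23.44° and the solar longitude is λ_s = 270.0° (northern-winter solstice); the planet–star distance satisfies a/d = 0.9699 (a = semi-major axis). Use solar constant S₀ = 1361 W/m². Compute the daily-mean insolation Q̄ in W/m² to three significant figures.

Q̄ ≈ 330 W/m²

Solar declination: sin δ = sin ε · sin λ_s = sin 23.44° × sin 270.0° = -0.39779, so δ = -23.440°.
cos H₀ = −tan(+9.0°) tan(-23.440°) = 0.0687, H₀ = 1.5021 rad.
Bracket: H₀ sin φ sin δ + cos φ cos δ sin H₀ = 1.5021×0.15643×-0.39779 + 0.98769×0.91748×0.99764 = -0.093470 + 0.904047 = 0.810577.
Inverse-square distance factor (a/d)² = 0.9699² = 0.940706.
Q̄ = (S₀/π) × 0.940706 × [bracket] = (1361/π) × 0.940706 × 0.810577 = 330.3 W/m².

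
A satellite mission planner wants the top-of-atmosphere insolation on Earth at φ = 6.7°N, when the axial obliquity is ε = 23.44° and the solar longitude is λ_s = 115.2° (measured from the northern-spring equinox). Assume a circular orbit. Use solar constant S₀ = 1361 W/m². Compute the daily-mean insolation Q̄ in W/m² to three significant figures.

Solar declination: sin δ = sin ε · sin λ_s = sin 23.44° × sin 115.2° = 0.35993, so δ = +21.096°.
cos H₀ = −tan(+6.7°) tan(+21.096°) = -0.0453, H₀ = 1.6161 rad.
Bracket: H₀ sin φ sin δ + cos φ cos δ sin H₀ = 1.6161×0.11667×0.35993 + 0.99317×0.93298×0.99897 = 0.067865 + 0.925653 = 0.993518.
Q̄ = (S₀/π) × [bracket] = (1361/π) × 0.993518 = 430.4 W/m².

Q̄ ≈ 430 W/m²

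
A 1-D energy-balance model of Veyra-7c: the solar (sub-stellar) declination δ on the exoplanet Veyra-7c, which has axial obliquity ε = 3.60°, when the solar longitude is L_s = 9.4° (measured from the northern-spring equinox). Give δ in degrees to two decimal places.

sin δ = sin ε · sin L_s = sin 3.60° × sin 9.4° = 0.010255.
δ = arcsin(0.010255) = +0.59°.

δ = +0.59°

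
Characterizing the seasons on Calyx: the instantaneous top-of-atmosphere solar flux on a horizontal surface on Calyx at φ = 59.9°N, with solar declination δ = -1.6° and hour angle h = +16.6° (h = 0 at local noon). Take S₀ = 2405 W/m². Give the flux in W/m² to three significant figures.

1.10e+03 W/m²

cos θ_z = sin φ sin δ + cos φ cos δ cos h = -0.024156 + 0.480422 = 0.456266.
Flux = S₀ · cos θ_z = 2405 × 0.456266 = 1097 W/m².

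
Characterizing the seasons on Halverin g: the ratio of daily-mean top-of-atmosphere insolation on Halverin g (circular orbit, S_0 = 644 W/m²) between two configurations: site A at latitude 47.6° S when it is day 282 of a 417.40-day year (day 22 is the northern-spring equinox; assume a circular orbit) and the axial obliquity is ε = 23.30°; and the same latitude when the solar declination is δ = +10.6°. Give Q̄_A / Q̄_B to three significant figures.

Q̄_A / Q̄_B ≈ 2.16

— Configuration A (ϕ=-47.6°):
Solar longitude: L_s = 360° × (282 − 22)/417.40 = 224.245°.
sin δ = sin 23.30° × sin 224.245° = -0.27598, so δ = -16.021°.
cos h₀ = −tan(-47.6°) tan(-16.021°) = -0.3145, h₀ = 1.8907 rad.
Bracket: h₀ sin ϕ sin δ + cos ϕ cos δ sin h₀ = 1.8907×-0.73846×-0.27598 + 0.67430×0.96116×0.94927 = 0.385325 + 0.615232 = 1.000557.
Q̄ = (S_0/π) × [bracket] = (644/π) × 1.000557 = 205.11 W/m².
— Configuration B (ϕ=-47.6°):
cos h₀ = −tan(-47.6°) tan(+10.600°) = 0.2049, h₀ = 1.3644 rad.
Bracket: h₀ sin ϕ sin δ + cos ϕ cos δ sin h₀ = 1.3644×-0.73846×0.18395 + 0.67430×0.98294×0.97877 = -0.185340 + 0.648725 = 0.463385.
Q̄ = (S_0/π) × [bracket] = (644/π) × 0.463385 = 94.990 W/m².
Ratio Q̄_A / Q̄_B = 205.11 / 94.990 = 2.159.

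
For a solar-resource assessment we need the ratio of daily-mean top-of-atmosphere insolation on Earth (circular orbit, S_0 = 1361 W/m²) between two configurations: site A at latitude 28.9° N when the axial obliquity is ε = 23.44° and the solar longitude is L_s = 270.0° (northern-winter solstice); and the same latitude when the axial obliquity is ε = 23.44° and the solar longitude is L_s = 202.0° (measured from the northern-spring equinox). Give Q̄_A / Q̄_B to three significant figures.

Q̄_A / Q̄_B ≈ 0.694

— Configuration A (ϕ=+28.9°):
Solar declination: sin δ = sin ε · sin L_s = sin 23.44° × sin 270.0° = -0.39779, so δ = -23.440°.
cos h₀ = −tan(+28.9°) tan(-23.440°) = 0.2393, h₀ = 1.3291 rad.
Bracket: h₀ sin ϕ sin δ + cos ϕ cos δ sin h₀ = 1.3291×0.48328×-0.39779 + 0.87546×0.91748×0.97094 = -0.255511 + 0.779876 = 0.524365.
Q̄ = (S_0/π) × [bracket] = (1361/π) × 0.524365 = 227.17 W/m².
— Configuration B (ϕ=+28.9°):
Solar declination: sin δ = sin ε · sin L_s = sin 23.44° × sin 202.0° = -0.14901, so δ = -8.570°.
cos h₀ = −tan(+28.9°) tan(-8.570°) = 0.0832, h₀ = 1.4875 rad.
Bracket: h₀ sin ϕ sin δ + cos ϕ cos δ sin h₀ = 1.4875×0.48328×-0.14901 + 0.87546×0.98884×0.99653 = -0.107120 + 0.862686 = 0.755566.
Q̄ = (S_0/π) × [bracket] = (1361/π) × 0.755566 = 327.33 W/m².
Ratio Q̄_A / Q̄_B = 227.17 / 327.33 = 0.6940.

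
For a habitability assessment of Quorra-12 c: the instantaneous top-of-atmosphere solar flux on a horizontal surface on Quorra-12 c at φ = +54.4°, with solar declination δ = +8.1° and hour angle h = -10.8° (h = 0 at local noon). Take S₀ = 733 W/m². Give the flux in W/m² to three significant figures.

499 W/m²

cos θ_z = sin φ sin δ + cos φ cos δ cos h = 0.114567 + 0.566107 = 0.680674.
Flux = S₀ · cos θ_z = 733 × 0.680674 = 498.9 W/m².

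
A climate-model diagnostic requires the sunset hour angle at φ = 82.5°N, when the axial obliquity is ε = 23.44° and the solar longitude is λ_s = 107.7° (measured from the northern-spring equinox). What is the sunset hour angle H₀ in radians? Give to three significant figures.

Solar declination: sin δ = sin ε · sin λ_s = sin 23.44° × sin 107.7° = 0.37896, so δ = +22.269°.
Sunrise equation: cos H₀ = −tan φ · tan δ = -3.1105 ≤ −1, so the Sun never sets (polar day) and H₀ = π.

H₀ = 3.14 rad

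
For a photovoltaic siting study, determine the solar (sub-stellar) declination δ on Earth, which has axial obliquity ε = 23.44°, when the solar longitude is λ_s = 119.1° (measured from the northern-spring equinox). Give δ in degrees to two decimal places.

sin δ = sin ε · sin λ_s = sin 23.44° × sin 119.1° = 0.347577.
δ = arcsin(0.347577) = +20.34°.

δ = +20.34°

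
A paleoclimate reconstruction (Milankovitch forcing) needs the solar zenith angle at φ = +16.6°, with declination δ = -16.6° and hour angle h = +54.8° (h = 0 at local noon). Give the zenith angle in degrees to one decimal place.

cos θ_z = sin φ sin δ + cos φ cos δ cos h = -0.081618 + 0.529385 = 0.447767.
θ_z = arccos(0.447767) = 63.4°.

θ_z = 63.4°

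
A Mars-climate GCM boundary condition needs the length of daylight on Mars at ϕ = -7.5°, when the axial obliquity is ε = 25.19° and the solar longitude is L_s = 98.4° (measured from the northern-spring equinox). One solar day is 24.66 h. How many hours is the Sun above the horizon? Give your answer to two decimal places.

11.85 h

Solar declination: sin δ = sin ε · sin L_s = sin 25.19° × sin 98.4° = 0.42106, so δ = +24.901°.
cos h₀ = −tan ϕ · tan δ = −tan(-7.5°) × tan(+24.901°) = 0.0611, so h₀ = 1.5096 rad = 86.50°.
Daylight = 2h₀/(2π) × 24.66 h = (1.5096/π) × 24.66 = 11.85 h.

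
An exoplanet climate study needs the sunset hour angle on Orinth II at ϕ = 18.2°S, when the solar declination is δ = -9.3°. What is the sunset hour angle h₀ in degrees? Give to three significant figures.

h₀ = 93.1°

cos h₀ = −tan ϕ · tan δ = −tan(-18.2°) × tan(-9.300°) = -0.0538, so h₀ = 1.6247 rad = 93.09°.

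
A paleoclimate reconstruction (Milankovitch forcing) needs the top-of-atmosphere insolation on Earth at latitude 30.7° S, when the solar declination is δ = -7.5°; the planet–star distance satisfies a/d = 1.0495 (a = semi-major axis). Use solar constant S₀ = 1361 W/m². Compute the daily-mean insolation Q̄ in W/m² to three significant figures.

Q̄ ≈ 458 W/m²

cos H₀ = −tan(-30.7°) tan(-7.500°) = -0.0782, H₀ = 1.6490 rad.
Bracket: H₀ sin φ sin δ + cos φ cos δ sin H₀ = 1.6490×-0.51054×-0.13053 + 0.85985×0.99144×0.99694 = 0.109891 + 0.849881 = 0.959772.
Inverse-square distance factor (a/d)² = 1.0495² = 1.101450.
Q̄ = (S₀/π) × 1.101450 × [bracket] = (1361/π) × 1.101450 × 0.959772 = 458.0 W/m².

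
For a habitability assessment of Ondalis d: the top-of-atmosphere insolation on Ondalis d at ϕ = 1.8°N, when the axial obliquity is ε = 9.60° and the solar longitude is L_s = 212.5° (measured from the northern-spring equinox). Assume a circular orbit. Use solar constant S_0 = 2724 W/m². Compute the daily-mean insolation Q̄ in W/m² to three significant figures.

Solar declination: sin δ = sin ε · sin L_s = sin 9.60° × sin 212.5° = -0.08960, so δ = -5.141°.
cos h₀ = −tan(+1.8°) tan(-5.141°) = 0.0028, h₀ = 1.5680 rad.
Bracket: h₀ sin ϕ sin δ + cos ϕ cos δ sin h₀ = 1.5680×0.03141×-0.08960 + 0.99951×0.99598×1.00000 = -0.004413 + 0.995492 = 0.991079.
Q̄ = (S_0/π) × [bracket] = (2724/π) × 0.991079 = 859.3 W/m².

Q̄ ≈ 859 W/m²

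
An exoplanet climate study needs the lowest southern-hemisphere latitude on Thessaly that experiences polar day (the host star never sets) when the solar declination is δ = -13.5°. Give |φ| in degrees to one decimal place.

Polar day requires cos H₀ = −tan φ tan δ ≤ −1, i.e. tan φ tan δ ≥ 1.
The boundary is |tan φ| · |tan δ| = 1, so |φ| = 90° − |δ| = 90° − 13.5° = 76.5° in the southern hemisphere.

|φ| = 76.5°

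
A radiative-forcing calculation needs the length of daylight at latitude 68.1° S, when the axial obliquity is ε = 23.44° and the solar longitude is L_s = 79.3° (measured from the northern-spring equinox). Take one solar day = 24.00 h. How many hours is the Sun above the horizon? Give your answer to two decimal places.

Solar declination: sin δ = sin ε · sin L_s = sin 23.44° × sin 79.3° = 0.39087, so δ = +23.009°.
cos h₀ = −tan ϕ · tan δ = 1.0564 ≥ 1, so the Sun never rises (polar night) and h₀ = 0.
Daylight = 2h₀/(2π) × 24.00 h = (0.0000/π) × 24.00 = 0.00 h.

0.00 h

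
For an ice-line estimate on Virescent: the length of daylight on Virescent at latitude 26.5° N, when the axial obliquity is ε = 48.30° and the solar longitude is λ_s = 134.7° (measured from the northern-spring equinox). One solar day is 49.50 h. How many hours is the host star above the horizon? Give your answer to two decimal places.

29.75 h

Solar declination: sin δ = sin ε · sin λ_s = sin 48.30° × sin 134.7° = 0.53071, so δ = +32.053°.
cos H₀ = −tan φ · tan δ = −tan(+26.5°) × tan(+32.053°) = -0.3122, so H₀ = 1.8883 rad = 108.19°.
Daylight = 2H₀/(2π) × 49.50 h = (1.8883/π) × 49.50 = 29.75 h.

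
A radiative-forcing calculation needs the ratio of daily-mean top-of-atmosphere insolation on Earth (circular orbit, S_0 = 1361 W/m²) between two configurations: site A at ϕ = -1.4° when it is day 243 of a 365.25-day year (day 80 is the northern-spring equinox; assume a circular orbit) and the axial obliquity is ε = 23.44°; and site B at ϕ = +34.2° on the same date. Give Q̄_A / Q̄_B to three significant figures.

Q̄_A / Q̄_B ≈ 1.05

— Configuration A (ϕ=-1.4°):
Solar longitude: L_s = 360° × (243 − 80)/365.25 = 160.657°.
sin δ = sin 23.44° × sin 160.657° = 0.13176, so δ = +7.571°.
cos h₀ = −tan(-1.4°) tan(+7.571°) = 0.0032, h₀ = 1.5675 rad.
Bracket: h₀ sin ϕ sin δ + cos ϕ cos δ sin h₀ = 1.5675×-0.02443×0.13176 + 0.99970×0.99128×0.99999 = -0.005046 + 0.990973 = 0.985927.
Q̄ = (S_0/π) × [bracket] = (1361/π) × 0.985927 = 427.12 W/m².
— Configuration B (ϕ=+34.2°):
cos h₀ = −tan(+34.2°) tan(+7.571°) = -0.0903, h₀ = 1.6612 rad.
Bracket: h₀ sin ϕ sin δ + cos ϕ cos δ sin h₀ = 1.6612×0.56208×0.13176 + 0.82708×0.99128×0.99591 = 0.123028 + 0.816515 = 0.939543.
Q̄ = (S_0/π) × [bracket] = (1361/π) × 0.939543 = 407.03 W/m².
Ratio Q̄_A / Q̄_B = 427.12 / 407.03 = 1.049.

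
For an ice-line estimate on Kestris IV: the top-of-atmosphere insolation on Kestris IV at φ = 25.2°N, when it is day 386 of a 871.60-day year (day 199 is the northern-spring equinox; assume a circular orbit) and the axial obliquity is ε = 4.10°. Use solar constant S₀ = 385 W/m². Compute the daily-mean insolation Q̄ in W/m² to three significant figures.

Q̄ ≈ 116 W/m²

Solar longitude: λ_s = 360° × (386 − 199)/871.60 = 77.237°.
sin δ = sin 4.10° × sin 77.237° = 0.06973, so δ = +3.999°.
cos H₀ = −tan(+25.2°) tan(+3.999°) = -0.0329, H₀ = 1.6037 rad.
Bracket: H₀ sin φ sin δ + cos φ cos δ sin H₀ = 1.6037×0.42578×0.06973 + 0.90483×0.99757×0.99946 = 0.047613 + 0.902144 = 0.949757.
Q̄ = (S₀/π) × [bracket] = (385/π) × 0.949757 = 116.4 W/m².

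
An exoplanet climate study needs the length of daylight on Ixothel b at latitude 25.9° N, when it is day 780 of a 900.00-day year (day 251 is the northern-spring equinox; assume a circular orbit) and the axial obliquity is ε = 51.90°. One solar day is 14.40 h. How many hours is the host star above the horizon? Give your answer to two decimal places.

6.18 h

Solar longitude: λ_s = 360° × (780 − 251)/900.00 = 211.600°.
sin δ = sin 51.90° × sin 211.600° = -0.41234, so δ = -24.352°.
cos H₀ = −tan φ · tan δ = −tan(+25.9°) × tan(-24.352°) = 0.2198, so H₀ = 1.3492 rad = 77.30°.
Daylight = 2H₀/(2π) × 14.40 h = (1.3492/π) × 14.40 = 6.18 h.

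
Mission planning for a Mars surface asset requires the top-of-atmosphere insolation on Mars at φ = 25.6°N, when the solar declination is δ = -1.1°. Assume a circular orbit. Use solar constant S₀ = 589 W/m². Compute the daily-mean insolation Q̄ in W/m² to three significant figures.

cos H₀ = −tan(+25.6°) tan(-1.100°) = 0.0092, H₀ = 1.5616 rad.
Bracket: H₀ sin φ sin δ + cos φ cos δ sin H₀ = 1.5616×0.43209×-0.01920 + 0.90183×0.99982×0.99996 = -0.012955 + 0.901632 = 0.888677.
Q̄ = (S₀/π) × [bracket] = (589/π) × 0.888677 = 166.6 W/m².

Q̄ ≈ 167 W/m²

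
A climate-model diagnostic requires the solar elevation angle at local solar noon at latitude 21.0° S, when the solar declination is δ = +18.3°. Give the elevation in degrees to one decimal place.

50.7°

At local noon the hour angle is zero, so the zenith angle equals |φ − δ| = |-21.0° − (+18.300°)| = 39.300°.
Elevation = 90° − 39.300° = 50.7°.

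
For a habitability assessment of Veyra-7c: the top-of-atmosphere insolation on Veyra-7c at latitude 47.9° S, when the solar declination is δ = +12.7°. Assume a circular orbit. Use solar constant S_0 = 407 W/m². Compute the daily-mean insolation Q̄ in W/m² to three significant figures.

Q̄ ≈ 54.2 W/m²

cos h₀ = −tan(-47.9°) tan(+12.700°) = 0.2494, h₀ = 1.3187 rad.
Bracket: h₀ sin ϕ sin δ + cos ϕ cos δ sin h₀ = 1.3187×-0.74198×0.21985 + 0.67043×0.97553×0.96840 = -0.215112 + 0.633357 = 0.418245.
Q̄ = (S_0/π) × [bracket] = (407/π) × 0.418245 = 54.18 W/m².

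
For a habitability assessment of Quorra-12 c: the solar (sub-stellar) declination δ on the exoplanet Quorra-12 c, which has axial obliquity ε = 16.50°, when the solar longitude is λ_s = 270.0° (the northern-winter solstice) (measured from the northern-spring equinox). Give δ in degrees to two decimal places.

sin δ = sin ε · sin λ_s = sin 16.50° × sin 270.0° = -0.284015.
δ = arcsin(-0.284015) = -16.50°.

δ = -16.50°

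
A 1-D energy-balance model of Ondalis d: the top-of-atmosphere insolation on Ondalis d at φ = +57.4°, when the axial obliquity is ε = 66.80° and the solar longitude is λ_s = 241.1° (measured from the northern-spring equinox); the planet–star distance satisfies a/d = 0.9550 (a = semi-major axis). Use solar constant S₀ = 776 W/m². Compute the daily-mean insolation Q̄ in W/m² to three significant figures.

Q̄ ≈ 0.00 W/m²

Solar declination: sin δ = sin ε · sin λ_s = sin 66.80° × sin 241.1° = -0.80467, so δ = -53.578°.
cos H₀ = −tan(+57.4°) tan(-53.578°) = 2.1192 ≥ 1 ⇒ polar night, H₀ = 0 and Q̄ = 0.
Inverse-square distance factor (a/d)² = 0.9550² = 0.912025.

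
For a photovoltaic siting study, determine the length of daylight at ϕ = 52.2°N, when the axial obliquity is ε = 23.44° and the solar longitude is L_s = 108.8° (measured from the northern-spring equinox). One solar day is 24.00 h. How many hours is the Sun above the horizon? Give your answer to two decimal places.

16.21 h

Solar declination: sin δ = sin ε · sin L_s = sin 23.44° × sin 108.8° = 0.37657, so δ = +22.121°.
cos h₀ = −tan ϕ · tan δ = −tan(+52.2°) × tan(+22.121°) = -0.5240, so h₀ = 2.1224 rad = 121.60°.
Daylight = 2h₀/(2π) × 24.00 h = (2.1224/π) × 24.00 = 16.21 h.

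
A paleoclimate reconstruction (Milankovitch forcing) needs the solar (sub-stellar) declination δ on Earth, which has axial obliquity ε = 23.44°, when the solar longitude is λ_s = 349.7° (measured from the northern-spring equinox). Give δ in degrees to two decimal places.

sin δ = sin ε · sin λ_s = sin 23.44° × sin 349.7° = -0.071125.
δ = arcsin(-0.071125) = -4.08°.

δ = -4.08°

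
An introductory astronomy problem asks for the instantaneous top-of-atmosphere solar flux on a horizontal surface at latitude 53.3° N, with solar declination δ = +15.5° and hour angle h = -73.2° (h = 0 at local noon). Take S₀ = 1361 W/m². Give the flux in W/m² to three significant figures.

cos θ_z = sin φ sin δ + cos φ cos δ cos h = 0.214265 + 0.166450 = 0.380715.
Flux = S₀ · cos θ_z = 1361 × 0.380715 = 518.2 W/m².

518 W/m²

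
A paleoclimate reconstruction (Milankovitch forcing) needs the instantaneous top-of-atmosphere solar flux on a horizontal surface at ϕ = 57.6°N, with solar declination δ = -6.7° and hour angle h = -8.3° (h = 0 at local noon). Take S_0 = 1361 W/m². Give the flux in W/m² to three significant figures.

583 W/m²

cos θ_z = sin ϕ sin δ + cos ϕ cos δ cos h = -0.098508 + 0.526593 = 0.428085.
Flux = S_0 · cos θ_z = 1361 × 0.428085 = 582.6 W/m².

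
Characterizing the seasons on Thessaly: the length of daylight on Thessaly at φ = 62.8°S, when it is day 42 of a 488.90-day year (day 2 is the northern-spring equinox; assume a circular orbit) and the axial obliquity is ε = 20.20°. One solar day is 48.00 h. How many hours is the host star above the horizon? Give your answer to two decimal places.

18.78 h

Solar longitude: λ_s = 360° × (42 − 2)/488.90 = 29.454°.
sin δ = sin 20.20° × sin 29.454° = 0.16979, so δ = +9.776°.
cos H₀ = −tan φ · tan δ = −tan(-62.8°) × tan(+9.776°) = 0.3352, so H₀ = 1.2289 rad = 70.41°.
Daylight = 2H₀/(2π) × 48.00 h = (1.2289/π) × 48.00 = 18.78 h.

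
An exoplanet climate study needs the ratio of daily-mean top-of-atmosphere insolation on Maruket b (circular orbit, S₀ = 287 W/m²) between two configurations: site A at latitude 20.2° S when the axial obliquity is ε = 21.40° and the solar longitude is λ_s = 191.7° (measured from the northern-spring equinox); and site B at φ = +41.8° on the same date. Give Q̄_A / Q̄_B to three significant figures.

Q̄_A / Q̄_B ≈ 1.46

— Configuration A (φ=-20.2°):
Solar declination: sin δ = sin ε · sin λ_s = sin 21.40° × sin 191.7° = -0.07399, so δ = -4.243°.
cos H₀ = −tan(-20.2°) tan(-4.243°) = -0.0273, H₀ = 1.5981 rad.
Bracket: H₀ sin φ sin δ + cos φ cos δ sin H₀ = 1.5981×-0.34530×-0.07399 + 0.93849×0.99726×0.99963 = 0.040829 + 0.935572 = 0.976401.
Q̄ = (S₀/π) × [bracket] = (287/π) × 0.976401 = 89.199 W/m².
— Configuration B (φ=+41.8°):
cos H₀ = −tan(+41.8°) tan(-4.243°) = 0.0663, H₀ = 1.5044 rad.
Bracket: H₀ sin φ sin δ + cos φ cos δ sin H₀ = 1.5044×0.66653×-0.07399 + 0.74548×0.99726×0.99780 = -0.074192 + 0.741802 = 0.667610.
Q̄ = (S₀/π) × [bracket] = (287/π) × 0.667610 = 60.989 W/m².
Ratio Q̄_A / Q̄_B = 89.199 / 60.989 = 1.463.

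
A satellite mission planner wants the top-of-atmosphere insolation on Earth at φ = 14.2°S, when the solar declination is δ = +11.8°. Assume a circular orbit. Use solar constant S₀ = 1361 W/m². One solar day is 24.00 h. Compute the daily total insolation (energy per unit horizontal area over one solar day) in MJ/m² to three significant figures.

32.6 MJ/m²

cos H₀ = −tan(-14.2°) tan(+11.800°) = 0.0529, H₀ = 1.5179 rad.
Bracket: H₀ sin φ sin δ + cos φ cos δ sin H₀ = 1.5179×-0.24531×0.20450 + 0.96945×0.97887×0.99860 = -0.076147 + 0.947637 = 0.871490.
Q̄ = (S₀/π) × [bracket] = (1361/π) × 0.871490 = 377.55 W/m².
Daily total = Q̄ × 24.00 h × 3600 s/h = 377.55 × 24.00 × 3600 / 10⁶ = 32.62 MJ/m².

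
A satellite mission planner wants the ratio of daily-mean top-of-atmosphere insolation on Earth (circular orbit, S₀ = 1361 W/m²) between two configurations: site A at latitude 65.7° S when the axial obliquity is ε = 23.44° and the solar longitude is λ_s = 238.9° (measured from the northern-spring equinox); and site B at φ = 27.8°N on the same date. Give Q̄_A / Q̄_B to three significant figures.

— Configuration A (φ=-65.7°):
Solar declination: sin δ = sin ε · sin λ_s = sin 23.44° × sin 238.9° = -0.34061, so δ = -19.914°.
cos H₀ = −tan(-65.7°) tan(-19.914°) = -0.8024, H₀ = 2.5020 rad.
Bracket: H₀ sin φ sin δ + cos φ cos δ sin H₀ = 2.5020×-0.91140×-0.34061 + 0.41151×0.94020×0.59685 = 0.776701 + 0.230922 = 1.007623.
Q̄ = (S₀/π) × [bracket] = (1361/π) × 1.007623 = 436.52 W/m².
— Configuration B (φ=+27.8°):
cos H₀ = −tan(+27.8°) tan(-19.914°) = 0.1910, H₀ = 1.3786 rad.
Bracket: H₀ sin φ sin δ + cos φ cos δ sin H₀ = 1.3786×0.46639×-0.34061 + 0.88458×0.94020×0.98159 = -0.219000 + 0.816371 = 0.597371.
Q̄ = (S₀/π) × [bracket] = (1361/π) × 0.597371 = 258.79 W/m².
Ratio Q̄_A / Q̄_B = 436.52 / 258.79 = 1.687.

Q̄_A / Q̄_B ≈ 1.69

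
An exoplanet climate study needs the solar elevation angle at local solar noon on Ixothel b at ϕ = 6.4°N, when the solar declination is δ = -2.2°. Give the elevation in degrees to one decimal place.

At local noon the hour angle is zero, so the zenith angle equals |ϕ − δ| = |+6.4° − (-2.200°)| = 8.600°.
Elevation = 90° − 8.600° = 81.4°.

81.4°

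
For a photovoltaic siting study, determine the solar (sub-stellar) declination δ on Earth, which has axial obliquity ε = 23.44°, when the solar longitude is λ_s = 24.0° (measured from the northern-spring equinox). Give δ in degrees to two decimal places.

sin δ = sin ε · sin λ_s = sin 23.44° × sin 24.0° = 0.161795.
δ = arcsin(0.161795) = +9.31°.

δ = +9.31°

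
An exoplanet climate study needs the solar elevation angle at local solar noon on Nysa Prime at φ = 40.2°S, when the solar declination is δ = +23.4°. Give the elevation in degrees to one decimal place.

26.4°

At local noon the hour angle is zero, so the zenith angle equals |φ − δ| = |-40.2° − (+23.400°)| = 63.600°.
Elevation = 90° − 63.600° = 26.4°.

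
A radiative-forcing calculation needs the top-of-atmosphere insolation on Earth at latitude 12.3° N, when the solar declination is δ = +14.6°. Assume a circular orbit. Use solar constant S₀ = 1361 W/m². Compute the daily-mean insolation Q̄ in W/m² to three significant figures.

cos H₀ = −tan(+12.3°) tan(+14.600°) = -0.0568, H₀ = 1.6276 rad.
Bracket: H₀ sin φ sin δ + cos φ cos δ sin H₀ = 1.6276×0.21303×0.25207 + 0.97705×0.96771×0.99839 = 0.087400 + 0.943979 = 1.031379.
Q̄ = (S₀/π) × [bracket] = (1361/π) × 1.031379 = 446.8 W/m².

Q̄ ≈ 447 W/m²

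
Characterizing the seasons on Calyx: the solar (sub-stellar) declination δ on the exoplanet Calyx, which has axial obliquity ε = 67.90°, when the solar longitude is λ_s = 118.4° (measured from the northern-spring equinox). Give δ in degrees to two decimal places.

sin δ = sin ε · sin λ_s = sin 67.90° × sin 118.4° = 0.815020.
δ = arcsin(0.815020) = +54.59°.

δ = +54.59°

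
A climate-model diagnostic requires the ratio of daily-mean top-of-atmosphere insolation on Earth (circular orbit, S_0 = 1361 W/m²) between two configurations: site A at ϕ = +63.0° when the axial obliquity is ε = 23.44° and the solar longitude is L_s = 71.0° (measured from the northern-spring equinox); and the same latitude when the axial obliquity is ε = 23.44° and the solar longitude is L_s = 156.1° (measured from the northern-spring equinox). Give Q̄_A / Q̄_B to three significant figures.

Q̄_A / Q̄_B ≈ 1.56

— Configuration A (ϕ=+63.0°):
Solar declination: sin δ = sin ε · sin L_s = sin 23.44° × sin 71.0° = 0.37612, so δ = +22.093°.
cos h₀ = −tan(+63.0°) tan(+22.093°) = -0.7967, h₀ = 2.4926 rad.
Bracket: h₀ sin ϕ sin δ + cos ϕ cos δ sin h₀ = 2.4926×0.89101×0.37612 + 0.45399×0.92657×0.60442 = 0.835337 + 0.254251 = 1.089588.
Q̄ = (S_0/π) × [bracket] = (1361/π) × 1.089588 = 472.03 W/m².
— Configuration B (ϕ=+63.0°):
Solar declination: sin δ = sin ε · sin L_s = sin 23.44° × sin 156.1° = 0.16116, so δ = +9.274°.
cos h₀ = −tan(+63.0°) tan(+9.274°) = -0.3205, h₀ = 1.8970 rad.
Bracket: h₀ sin ϕ sin δ + cos ϕ cos δ sin h₀ = 1.8970×0.89101×0.16116 + 0.45399×0.98693×0.94725 = 0.272400 + 0.424421 = 0.696821.
Q̄ = (S_0/π) × [bracket] = (1361/π) × 0.696821 = 301.88 W/m².
Ratio Q̄_A / Q̄_B = 472.03 / 301.88 = 1.564.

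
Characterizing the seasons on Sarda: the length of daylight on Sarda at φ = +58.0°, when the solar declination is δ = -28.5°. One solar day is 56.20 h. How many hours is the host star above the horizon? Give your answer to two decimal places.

9.26 h

cos H₀ = −tan φ · tan δ = −tan(+58.0°) × tan(-28.500°) = 0.8689, so H₀ = 0.5178 rad = 29.67°.
Daylight = 2H₀/(2π) × 56.20 h = (0.5178/π) × 56.20 = 9.26 h.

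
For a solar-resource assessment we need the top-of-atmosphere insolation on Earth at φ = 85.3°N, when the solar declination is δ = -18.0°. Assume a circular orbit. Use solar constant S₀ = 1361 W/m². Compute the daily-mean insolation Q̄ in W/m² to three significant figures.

Q̄ ≈ 0.00 W/m²

cos H₀ = −tan(+85.3°) tan(-18.000°) = 3.9521 ≥ 1 ⇒ polar night, H₀ = 0 and Q̄ = 0.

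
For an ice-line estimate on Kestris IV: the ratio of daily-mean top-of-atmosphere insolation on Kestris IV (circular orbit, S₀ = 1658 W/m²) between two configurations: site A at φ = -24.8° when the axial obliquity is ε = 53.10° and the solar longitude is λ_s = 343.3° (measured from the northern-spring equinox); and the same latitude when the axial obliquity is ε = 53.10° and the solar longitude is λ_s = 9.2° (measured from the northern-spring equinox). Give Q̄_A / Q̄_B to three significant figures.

— Configuration A (φ=-24.8°):
Solar declination: sin δ = sin ε · sin λ_s = sin 53.10° × sin 343.3° = -0.22980, so δ = -13.285°.
cos H₀ = −tan(-24.8°) tan(-13.285°) = -0.1091, H₀ = 1.6801 rad.
Bracket: H₀ sin φ sin δ + cos φ cos δ sin H₀ = 1.6801×-0.41945×-0.22980 + 0.90778×0.97324×0.99403 = 0.161944 + 0.878213 = 1.040157.
Q̄ = (S₀/π) × [bracket] = (1658/π) × 1.040157 = 548.95 W/m².
— Configuration B (φ=-24.8°):
Solar declination: sin δ = sin ε · sin λ_s = sin 53.10° × sin 9.2° = 0.12785, so δ = +7.346°.
cos H₀ = −tan(-24.8°) tan(+7.346°) = 0.0596, H₀ = 1.5112 rad.
Bracket: H₀ sin φ sin δ + cos φ cos δ sin H₀ = 1.5112×-0.41945×0.12785 + 0.90778×0.99179×0.99822 = -0.081041 + 0.898725 = 0.817684.
Q̄ = (S₀/π) × [bracket] = (1658/π) × 0.817684 = 431.54 W/m².
Ratio Q̄_A / Q̄_B = 548.95 / 431.54 = 1.272.

Q̄_A / Q̄_B ≈ 1.27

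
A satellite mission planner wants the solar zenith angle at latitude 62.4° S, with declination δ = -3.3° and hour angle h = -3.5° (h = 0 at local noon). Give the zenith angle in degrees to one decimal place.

cos θ_z = sin φ sin δ + cos φ cos δ cos h = 0.051013 + 0.461665 = 0.512678.
θ_z = arccos(0.512678) = 59.2°.

θ_z = 59.2°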